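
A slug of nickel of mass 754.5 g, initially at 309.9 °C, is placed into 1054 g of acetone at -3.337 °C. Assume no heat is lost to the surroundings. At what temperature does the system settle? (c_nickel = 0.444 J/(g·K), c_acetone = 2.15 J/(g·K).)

T_f ≈ 37.0 °C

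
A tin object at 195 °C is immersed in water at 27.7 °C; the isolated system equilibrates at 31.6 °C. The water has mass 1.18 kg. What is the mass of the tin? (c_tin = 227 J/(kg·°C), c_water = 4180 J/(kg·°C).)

m ≈ 0.519 kg

Heat lost by the tin = heat gained by the water:
m·227·(195 − 31.6) = 1.18·4180·(31.6 − 27.7)
37092 m = 19236  ⇒  m ≈ 0.5186 kg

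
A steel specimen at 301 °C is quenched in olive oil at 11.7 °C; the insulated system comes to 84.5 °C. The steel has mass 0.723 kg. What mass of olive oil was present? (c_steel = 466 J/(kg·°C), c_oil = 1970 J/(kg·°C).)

m ≈ 0.509 kg

Heat gained plus heat lost sum to zero:
0.723×466×(84.5 − 301) + m×1970×(84.5 − 11.7) = 0
143416 m = 72943
m = 72943/143416 ≈ 0.5086 kg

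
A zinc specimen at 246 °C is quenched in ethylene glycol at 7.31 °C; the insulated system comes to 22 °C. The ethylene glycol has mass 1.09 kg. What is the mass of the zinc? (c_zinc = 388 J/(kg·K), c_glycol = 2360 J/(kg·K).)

m ≈ 0.435 kg

Heat lost by the zinc = heat gained by the glycol:
m×388×(246 − 22) = 1.09×2360×(22 − 7.31)
86912 m = 37789  ⇒  m ≈ 0.4348 kg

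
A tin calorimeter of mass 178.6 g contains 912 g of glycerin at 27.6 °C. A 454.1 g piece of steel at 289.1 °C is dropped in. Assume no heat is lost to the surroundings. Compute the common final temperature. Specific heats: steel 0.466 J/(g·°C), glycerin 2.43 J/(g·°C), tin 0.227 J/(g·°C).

Setting the total heat transfer to zero:
454.1×0.466×(T − 289.1) + 912×2.43×(T − 27.6) + 178.6×0.227×(T − 27.6) = 0
2468.3 T = 123462
T ≈ 50.02 °C

T_f ≈ 50.0 °C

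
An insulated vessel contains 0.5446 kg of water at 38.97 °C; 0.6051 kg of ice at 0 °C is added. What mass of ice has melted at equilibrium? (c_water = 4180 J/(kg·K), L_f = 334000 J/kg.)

Heat available from the water dropping to 0 °C: 0.5446×4180×38.97 = 88712 J.
To melt every bit of ice: 0.6051×334000 = 202103 J.
88712 J < 202103 J, so only part of the ice melts and the system sits at 0 °C.
m_melted×334000 = 88712  ⇒  m_melted ≈ 0.2656 kg.

m_melted ≈ 0.266 kg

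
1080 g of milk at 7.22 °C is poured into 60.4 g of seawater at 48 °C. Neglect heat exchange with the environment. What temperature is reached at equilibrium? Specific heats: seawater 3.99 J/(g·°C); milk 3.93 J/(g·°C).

T_f ≈ 9.4 °C

T_f = Σ m_i c_i T_i / Σ m_i c_i:
T_f = (241·48 + 4244.4·7.22) / (241 + 4244.4)
    = 42212 / 4485.4 ≈ 9.41 °C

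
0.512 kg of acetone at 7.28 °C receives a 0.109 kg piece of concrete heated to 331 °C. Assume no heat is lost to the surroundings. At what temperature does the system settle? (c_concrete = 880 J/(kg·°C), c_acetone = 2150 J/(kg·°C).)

T_f ≈ 33.2 °C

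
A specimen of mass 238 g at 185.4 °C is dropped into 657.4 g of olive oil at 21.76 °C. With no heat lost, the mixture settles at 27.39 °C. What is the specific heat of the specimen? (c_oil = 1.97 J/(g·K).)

m_s c (T_s − T_f) = m_oil c_oil (T_f − T_0):
238×c×(185.4 − 27.39) = 657.4×1.97×(27.39 − 21.76)
37606 c = 7291.3  ⇒  c ≈ 0.1939 J/(g·K)

c ≈ 0.194 J/(g·K)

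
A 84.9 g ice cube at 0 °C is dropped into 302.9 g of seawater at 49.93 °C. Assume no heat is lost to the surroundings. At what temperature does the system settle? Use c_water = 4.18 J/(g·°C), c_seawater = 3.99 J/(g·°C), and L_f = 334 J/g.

T_f ≈ 20.5 °C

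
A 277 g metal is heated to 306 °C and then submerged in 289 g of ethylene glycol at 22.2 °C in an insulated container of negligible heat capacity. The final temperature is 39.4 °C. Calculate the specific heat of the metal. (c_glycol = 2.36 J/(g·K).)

m_s c (T_s − T_f) = m_glycol c_glycol (T_f − T_0):
277×c×(306 − 39.4) = 289×2.36×(39.4 − 22.2)
73848 c = 11731  ⇒  c ≈ 0.1589 J/(g·K)

c ≈ 0.159 J/(g·K)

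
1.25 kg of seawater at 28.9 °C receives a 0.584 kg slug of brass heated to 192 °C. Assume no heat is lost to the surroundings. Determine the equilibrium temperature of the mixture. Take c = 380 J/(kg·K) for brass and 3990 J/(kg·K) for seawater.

Taking heat into each body as positive, Σ m c ΔT = 0:
0.584*380*(T − 192) + 1.25*3990*(T − 28.9) = 0
5209.4 T = 186747
T ≈ 35.85 °C

T_f ≈ 35.8 °C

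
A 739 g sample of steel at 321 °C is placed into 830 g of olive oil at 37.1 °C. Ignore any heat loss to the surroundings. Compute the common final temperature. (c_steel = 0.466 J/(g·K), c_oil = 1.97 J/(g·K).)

Conservation of energy gives ΣQ = 0:
739×0.466×(T − 321) + 830×1.97×(T − 37.1) = 0
1979.5 T = 171206
T ≈ 86.49 °C

T_f ≈ 86.5 °C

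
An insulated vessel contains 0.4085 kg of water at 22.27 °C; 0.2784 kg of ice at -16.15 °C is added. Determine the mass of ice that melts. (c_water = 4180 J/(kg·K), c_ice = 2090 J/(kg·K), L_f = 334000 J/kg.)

m_melted ≈ 0.0857 kg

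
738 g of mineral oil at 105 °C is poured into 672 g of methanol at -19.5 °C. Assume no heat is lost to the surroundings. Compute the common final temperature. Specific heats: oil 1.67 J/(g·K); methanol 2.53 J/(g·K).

T_f ≈ 32.8 °C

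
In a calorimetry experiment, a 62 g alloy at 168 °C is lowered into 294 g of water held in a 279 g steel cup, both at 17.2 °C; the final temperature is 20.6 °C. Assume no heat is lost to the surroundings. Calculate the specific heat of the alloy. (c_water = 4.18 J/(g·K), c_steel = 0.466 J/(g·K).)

c ≈ 0.506 J/(g·K)

Heat gained plus heat lost sum to zero:
62×c×(20.6 − 168) + 294×4.18×(20.6 − 17.2) + 279×0.466×(20.6 − 17.2) = 0
-9138.8 c = -4620.4
c = -4620.4/-9138.8 ≈ 0.5056 J/(g·K)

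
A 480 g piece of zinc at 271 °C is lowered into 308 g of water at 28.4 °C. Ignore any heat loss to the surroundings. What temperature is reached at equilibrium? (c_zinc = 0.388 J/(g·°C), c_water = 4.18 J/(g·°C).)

T_f ≈ 59.1 °C

Conservation of energy gives ΣQ = 0:
480*0.388*(T − 271) + 308*4.18*(T − 28.4) = 0
186.24(T − 271) + 1287.4(T − 28.4) = 0
(186.24 + 1287.4) T = 186.24*271 + 1287.4*28.4
T = 87034/1473.7 ≈ 59.06 °C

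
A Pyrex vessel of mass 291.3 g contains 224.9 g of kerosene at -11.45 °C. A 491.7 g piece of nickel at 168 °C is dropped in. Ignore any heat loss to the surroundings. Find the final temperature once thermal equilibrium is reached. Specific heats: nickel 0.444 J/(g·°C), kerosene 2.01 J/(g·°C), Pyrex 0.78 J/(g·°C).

Setting the total heat transfer to zero:
491.7*0.444*(T − 168) + 224.9*2.01*(T − (-11.45)) + 291.3*0.78*(T − (-11.45)) = 0
218.31(T − 168) + 452.05(T − (-11.45)) + 227.21(T − (-11.45)) = 0
897.58 T = 28899
T = 28899/897.58 ≈ 32.20 °C

T_f ≈ 32.2 °C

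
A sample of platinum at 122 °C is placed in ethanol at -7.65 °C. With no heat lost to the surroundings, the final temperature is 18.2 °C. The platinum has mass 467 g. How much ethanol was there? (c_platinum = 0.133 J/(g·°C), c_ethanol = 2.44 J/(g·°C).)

m ≈ 102 g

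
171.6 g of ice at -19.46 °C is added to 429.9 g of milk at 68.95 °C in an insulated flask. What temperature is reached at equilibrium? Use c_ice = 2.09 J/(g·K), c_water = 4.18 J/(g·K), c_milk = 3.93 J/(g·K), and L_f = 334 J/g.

T_f ≈ 21.7 °C

Conservation of energy gives ΣQ = 0:
ice -19.46→0 °C: 171.6×2.09×19.46 = 6979.2
  melt ice: 171.6×334 = 57314
  meltwater 0→T: 171.6×4.18×T = 717.29 T
  milk cools: 429.9×3.93×(T − 68.95) = 1689.5(T − 68.95)
2406.8 T = 116492 − 64294 = 52198
T ≈ 21.69 °C (positive, so assuming full melt was valid).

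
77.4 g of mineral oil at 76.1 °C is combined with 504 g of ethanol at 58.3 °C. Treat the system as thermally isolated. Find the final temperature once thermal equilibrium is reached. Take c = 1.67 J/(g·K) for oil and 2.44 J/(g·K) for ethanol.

Conservation of energy gives ΣQ = 0:
77.4*1.67*(T − 76.1) + 504*2.44*(T − 58.3) = 0
129.26(T − 76.1) + 1229.8(T − 58.3) = 0
(129.26 + 1229.8) T = 129.26*76.1 + 1229.8*58.3
T = 81532/1359 ≈ 59.99 °C

T_f ≈ 60.0 °C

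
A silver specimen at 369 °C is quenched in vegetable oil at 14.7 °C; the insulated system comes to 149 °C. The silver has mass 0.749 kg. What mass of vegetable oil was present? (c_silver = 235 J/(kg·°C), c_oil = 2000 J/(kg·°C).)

m ≈ 0.144 kg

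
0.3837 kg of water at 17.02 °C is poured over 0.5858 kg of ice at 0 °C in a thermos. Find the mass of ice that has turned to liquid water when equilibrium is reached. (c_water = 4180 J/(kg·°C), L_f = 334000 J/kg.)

Heat available from the water dropping to 0 °C: 0.3837·4180·17.02 = 27298 J.
To melt every bit of ice: 0.5858·334000 = 195657 J.
27298 J < 195657 J, so only part of the ice melts and the system sits at 0 °C.
m_melt = 27298 / L_f = 0.08173 kg.

m_melted ≈ 0.0817 kg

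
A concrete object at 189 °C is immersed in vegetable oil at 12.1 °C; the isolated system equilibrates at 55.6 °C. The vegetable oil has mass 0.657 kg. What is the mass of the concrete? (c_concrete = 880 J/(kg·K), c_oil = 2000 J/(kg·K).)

Heat lost by the concrete = heat gained by the oil:
m·880·(189 − 55.6) = 0.657·2000·(55.6 − 12.1)
117392 m = 57159  ⇒  m ≈ 0.4869 kg

m ≈ 0.487 kg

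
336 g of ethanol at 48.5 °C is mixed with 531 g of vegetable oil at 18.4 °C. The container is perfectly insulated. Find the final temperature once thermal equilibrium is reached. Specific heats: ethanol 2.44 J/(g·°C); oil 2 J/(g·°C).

T_f ≈ 31.5 °C

Energy conservation, ΣQ = 0:
336*2.44*(T − 48.5) + 531*2*(T − 18.4) = 0
(819.84 + 1062) T = 819.84*48.5 + 1062*18.4
T = 59303 / 1881.8 = 31.5 °C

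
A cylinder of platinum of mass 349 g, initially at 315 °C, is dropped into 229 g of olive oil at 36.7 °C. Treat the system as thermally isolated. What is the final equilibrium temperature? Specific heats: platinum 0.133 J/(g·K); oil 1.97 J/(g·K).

T_f ≈ 62.7 °C

|Q_platinum| = |Q_oil|:
349*0.133*(315 − T) = 229*1.97*(T − 36.7)
46.42(315 − T) = 451.13(T − 36.7)
497.55 T = 31178  ⇒  T ≈ 62.66 °C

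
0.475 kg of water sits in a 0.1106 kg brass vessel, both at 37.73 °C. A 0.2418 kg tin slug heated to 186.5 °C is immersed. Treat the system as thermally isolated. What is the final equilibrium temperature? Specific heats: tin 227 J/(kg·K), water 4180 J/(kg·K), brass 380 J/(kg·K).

T_f ≈ 41.7 °C

Setting the total heat transfer to zero:
0.2418*227*(T − 186.5) + 0.475*4180*(T − 37.73) + 0.1106*380*(T − 37.73) = 0
54.89(T − 186.5) + 1985.5(T − 37.73) + 42.03(T − 37.73) = 0
2082.4 T = 86735
T ≈ 41.65 °C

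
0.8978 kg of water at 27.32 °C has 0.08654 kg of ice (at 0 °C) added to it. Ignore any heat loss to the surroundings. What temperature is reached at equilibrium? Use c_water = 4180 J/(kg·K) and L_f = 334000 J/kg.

Let T be the final temperature. ΣQ_i = 0:
fusion: m_ice L_f = 0.08654×334000 = 28904; warm the meltwater: 361.74 T; water cools: 0.8978×4180×(T − 27.32) = 3752.8(T − 27.32)
4114.5 T = 102527 − 28904 = 73622
T ≈ 17.89 °C. Since T > 0 °C, the all-ice-melts assumption holds.

T_f ≈ 17.9 °C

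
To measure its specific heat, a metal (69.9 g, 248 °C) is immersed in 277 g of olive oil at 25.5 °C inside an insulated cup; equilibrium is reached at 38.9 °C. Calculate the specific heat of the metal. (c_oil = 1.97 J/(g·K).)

c ≈ 0.5 J/(g·K)

Taking heat into each body as positive, Σ m c ΔT = 0:
69.9×c×(38.9 − 248) + 277×1.97×(38.9 − 25.5) = 0
-14616 c = -7312.2
c = -7312.2/-14616 ≈ 0.5003 J/(g·K)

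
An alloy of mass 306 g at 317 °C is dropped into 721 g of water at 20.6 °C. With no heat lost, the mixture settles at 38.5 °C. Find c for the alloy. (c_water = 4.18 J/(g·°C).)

c ≈ 0.633 J/(g·°C)

Energy conservation, ΣQ = 0:
306×c×(38.5 − 317) + 721×4.18×(38.5 − 20.6) = 0
-85221 c = -53947
c = -53947/-85221 ≈ 0.633 J/(g·°C)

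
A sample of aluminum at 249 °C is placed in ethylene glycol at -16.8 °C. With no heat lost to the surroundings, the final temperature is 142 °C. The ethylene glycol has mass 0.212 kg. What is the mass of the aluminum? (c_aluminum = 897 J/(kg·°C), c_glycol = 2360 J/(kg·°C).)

m ≈ 0.828 kg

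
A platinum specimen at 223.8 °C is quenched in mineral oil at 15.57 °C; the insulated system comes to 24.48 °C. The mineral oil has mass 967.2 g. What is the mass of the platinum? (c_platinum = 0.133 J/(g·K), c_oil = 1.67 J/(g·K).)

Energy conservation, ΣQ = 0:
m×0.133×(24.48 − 223.8) + 967.2×1.67×(24.48 − 15.57) = 0
-26.51 m = -14392
m = -14392/-26.51 ≈ 542.9 g

m ≈ 543 g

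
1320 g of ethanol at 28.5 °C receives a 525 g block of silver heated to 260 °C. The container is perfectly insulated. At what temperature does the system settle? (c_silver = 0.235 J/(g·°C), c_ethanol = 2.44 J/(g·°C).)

T_f ≈ 37.0 °C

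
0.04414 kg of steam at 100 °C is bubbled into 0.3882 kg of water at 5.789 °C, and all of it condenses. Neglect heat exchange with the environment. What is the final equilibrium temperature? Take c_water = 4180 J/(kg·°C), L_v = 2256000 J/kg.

T_f ≈ 70.5 °C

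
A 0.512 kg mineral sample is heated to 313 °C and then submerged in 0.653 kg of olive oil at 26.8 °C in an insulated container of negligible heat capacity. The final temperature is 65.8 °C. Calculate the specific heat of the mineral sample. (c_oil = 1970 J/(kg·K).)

c ≈ 396 J/(kg·K)

m_s c (T_s − T_f) = m_oil c_oil (T_f − T_0):
0.512·c·(313 − 65.8) = 0.653·1970·(65.8 − 26.8)
126.57 c = 50170  ⇒  c ≈ 396.4 J/(kg·K)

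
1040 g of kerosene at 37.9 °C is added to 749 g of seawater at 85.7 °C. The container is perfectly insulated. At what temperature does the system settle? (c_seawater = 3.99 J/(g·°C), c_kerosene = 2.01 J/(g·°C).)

T_f ≈ 66.0 °C

|Q_seawater| = |Q_kerosene|:
749×3.99×(85.7 − T) = 1040×2.01×(T − 37.9)
2988.5(85.7 − T) = 2090.4(T − 37.9)
5078.9 T = 335341  ⇒  T ≈ 66.03 °C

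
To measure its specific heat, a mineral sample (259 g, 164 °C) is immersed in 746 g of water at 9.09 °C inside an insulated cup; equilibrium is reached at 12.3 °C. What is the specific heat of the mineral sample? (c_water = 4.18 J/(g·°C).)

Heat gained plus heat lost sum to zero:
259·c·(12.3 − 164) + 746·4.18·(12.3 − 9.09) = 0
-39290 c = -10010
c = -10010/-39290 ≈ 0.2548 J/(g·°C)

c ≈ 0.255 J/(g·°C)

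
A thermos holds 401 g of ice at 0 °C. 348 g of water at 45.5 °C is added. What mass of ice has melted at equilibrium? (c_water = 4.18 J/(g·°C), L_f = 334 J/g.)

Heat available from the water dropping to 0 °C: 348·4.18·45.5 = 66186 J.
Melting all 401 g of ice would need 401·334 = 133934 J.
66186 J < 133934 J, so only part of the ice melts and the system sits at 0 °C.
m_melted·334 = 66186  ⇒  m_melted ≈ 198.2 g.

m_melted ≈ 198 g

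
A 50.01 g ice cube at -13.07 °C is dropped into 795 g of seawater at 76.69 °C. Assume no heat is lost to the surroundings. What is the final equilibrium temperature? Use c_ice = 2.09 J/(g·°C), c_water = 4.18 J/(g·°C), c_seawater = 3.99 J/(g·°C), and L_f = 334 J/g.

T_f ≈ 66.6 °C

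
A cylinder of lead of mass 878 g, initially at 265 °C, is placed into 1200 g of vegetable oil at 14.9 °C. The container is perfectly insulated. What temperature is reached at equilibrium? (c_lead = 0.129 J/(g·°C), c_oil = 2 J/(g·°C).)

Energy conservation, ΣQ = 0:
878*0.129*(T − 265) + 1200*2*(T − 14.9) = 0
2513.3 T = 65774
T = 65774/2513.3 ≈ 26.17 °C

T_f ≈ 26.2 °C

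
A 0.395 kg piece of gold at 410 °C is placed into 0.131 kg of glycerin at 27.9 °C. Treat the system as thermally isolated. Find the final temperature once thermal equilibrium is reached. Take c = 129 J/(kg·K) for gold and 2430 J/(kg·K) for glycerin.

T_f = Σ m_i c_i T_i / Σ m_i c_i:
T_f = (50.96×410 + 318.33×27.9) / (50.96 + 318.33)
    = 29773 / 369.29 ≈ 80.62 °C

T_f ≈ 80.6 °C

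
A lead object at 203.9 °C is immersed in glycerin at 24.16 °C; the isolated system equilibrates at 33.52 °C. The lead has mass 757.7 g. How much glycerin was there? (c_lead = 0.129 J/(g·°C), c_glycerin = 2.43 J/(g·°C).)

|Q_lead| = |Q_glycerin|:
757.7·0.129·(203.9 − 33.52) = m·2.43·(33.52 − 24.16)
22.74 m = 16654  ⇒  m ≈ 732.2 g

m ≈ 732 g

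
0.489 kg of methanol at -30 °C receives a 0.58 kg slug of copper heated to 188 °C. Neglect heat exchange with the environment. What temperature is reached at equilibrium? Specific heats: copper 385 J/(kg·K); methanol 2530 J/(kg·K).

T_f ≈ 3.3 °C

|Q_copper| = |Q_methanol|:
0.58*385*(188 − T) = 0.489*2530*(T − (-30))
223.3(188 − T) = 1237.2(T − (-30))
1460.5 T = 4865.3  ⇒  T ≈ 3.33 °C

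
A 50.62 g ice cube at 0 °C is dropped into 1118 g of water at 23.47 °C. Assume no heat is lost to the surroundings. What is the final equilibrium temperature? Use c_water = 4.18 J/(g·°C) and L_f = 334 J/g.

T_f ≈ 19.0 °C

Setting the total heat transfer to zero:
melt ice: 50.62·334 = 16907; warm the meltwater: 211.59 T; water: 4673.2(T − 23.47)
4884.8 T = 109681 − 16907 = 92774
T ≈ 18.99 °C. Since T > 0 °C, the all-ice-melts assumption holds.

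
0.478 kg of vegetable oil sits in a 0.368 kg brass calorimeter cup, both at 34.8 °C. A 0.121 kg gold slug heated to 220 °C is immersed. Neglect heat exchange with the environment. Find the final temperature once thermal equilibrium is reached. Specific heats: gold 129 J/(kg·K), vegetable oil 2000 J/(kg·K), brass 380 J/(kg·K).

T_f = Σ m_i c_i T_i / Σ m_i c_i:
T_f = (15.61×220 + 956×34.8 + 139.84×34.8) / (15.61 + 956 + 139.84)
    = 41569 / 1111.4 ≈ 37.40 °C

T_f ≈ 37.4 °C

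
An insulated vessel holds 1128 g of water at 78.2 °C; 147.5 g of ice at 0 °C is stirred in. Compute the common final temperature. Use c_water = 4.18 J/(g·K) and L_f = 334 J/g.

T_f ≈ 59.9 °C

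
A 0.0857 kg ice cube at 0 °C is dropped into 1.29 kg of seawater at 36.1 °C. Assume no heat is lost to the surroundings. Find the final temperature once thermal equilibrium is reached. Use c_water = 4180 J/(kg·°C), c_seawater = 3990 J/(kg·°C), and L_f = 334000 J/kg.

Heat gained plus heat lost sum to zero:
latent heat to melt: 0.0857·334000 = 28624; warm the meltwater: 358.23 T; seawater cools: 1.29·3990·(T − 36.1) = 5147.1(T − 36.1)
5505.3 T = 185810 − 28624 = 157187
T ≈ 28.55 °C (positive, so assuming full melt was valid).

T_f ≈ 28.6 °C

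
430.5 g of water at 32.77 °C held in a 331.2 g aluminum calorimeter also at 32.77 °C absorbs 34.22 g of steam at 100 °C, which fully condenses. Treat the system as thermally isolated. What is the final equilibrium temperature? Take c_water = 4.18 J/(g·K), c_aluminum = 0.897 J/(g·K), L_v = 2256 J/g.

T_f ≈ 71.5 °C

Conservation of energy gives ΣQ = 0:
steam→water at 100 °C releases m L_v = 34.22×2256 = 77200; condensed water 100 °C→T: 143.04(T − 100); original water: 1799.5(T − 32.77); cup: 297.09(T − 32.77)
2239.6 T = 77200 + 14304 + 68705 = 160209
T ≈ 71.53 °C — below 100 °C, confirming all the steam condensed.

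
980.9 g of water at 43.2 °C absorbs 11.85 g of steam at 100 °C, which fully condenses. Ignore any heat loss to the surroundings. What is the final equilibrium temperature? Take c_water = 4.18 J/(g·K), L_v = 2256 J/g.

T_f ≈ 50.3 °C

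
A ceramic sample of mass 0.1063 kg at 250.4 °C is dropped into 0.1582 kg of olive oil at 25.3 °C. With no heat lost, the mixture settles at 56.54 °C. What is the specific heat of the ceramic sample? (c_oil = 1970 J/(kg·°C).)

c ≈ 472 J/(kg·°C)

Net heat exchanged in the isolated system is zero:
0.1063·c·(56.54 − 250.4) + 0.1582·1970·(56.54 − 25.3) = 0
-20.61 c = -9736.1
c = -9736.1/-20.61 ≈ 472.5 J/(kg·°C)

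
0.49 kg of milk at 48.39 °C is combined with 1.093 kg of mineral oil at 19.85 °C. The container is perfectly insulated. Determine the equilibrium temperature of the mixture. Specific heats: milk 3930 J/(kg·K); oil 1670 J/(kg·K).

T_f ≈ 34.5 °C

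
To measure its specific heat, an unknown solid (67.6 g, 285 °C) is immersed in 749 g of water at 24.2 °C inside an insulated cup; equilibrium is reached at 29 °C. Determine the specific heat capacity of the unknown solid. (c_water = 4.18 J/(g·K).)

m_s c (T_s − T_f) = m_water c_water (T_f − T_0):
67.6×c×(285 − 29) = 749×4.18×(29 − 24.2)
17306 c = 15028  ⇒  c ≈ 0.8684 J/(g·K)

c ≈ 0.868 J/(g·K)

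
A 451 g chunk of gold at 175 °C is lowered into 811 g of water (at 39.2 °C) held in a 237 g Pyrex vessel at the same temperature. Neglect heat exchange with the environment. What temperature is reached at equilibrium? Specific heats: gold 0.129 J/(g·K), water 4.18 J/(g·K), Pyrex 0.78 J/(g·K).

Taking heat into each body as positive, Σ m c ΔT = 0:
451·0.129·(T − 175) + 811·4.18·(T − 39.2) + 237·0.78·(T − 39.2) = 0
3633 T = 150315
T = 150315 / 3633 = 41.4 °C

T_f ≈ 41.4 °C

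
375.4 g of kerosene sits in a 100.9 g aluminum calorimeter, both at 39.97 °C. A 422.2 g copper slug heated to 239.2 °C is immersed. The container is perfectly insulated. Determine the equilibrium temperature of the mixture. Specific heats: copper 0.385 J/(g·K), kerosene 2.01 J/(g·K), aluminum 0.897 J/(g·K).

Heat gained plus heat lost sum to zero:
422.2×0.385×(T − 239.2) + 375.4×2.01×(T − 39.97) + 100.9×0.897×(T − 39.97) = 0
1007.6 T = 72658
T = 72658 / 1007.6 = 72.1 °C

T_f ≈ 72.1 °C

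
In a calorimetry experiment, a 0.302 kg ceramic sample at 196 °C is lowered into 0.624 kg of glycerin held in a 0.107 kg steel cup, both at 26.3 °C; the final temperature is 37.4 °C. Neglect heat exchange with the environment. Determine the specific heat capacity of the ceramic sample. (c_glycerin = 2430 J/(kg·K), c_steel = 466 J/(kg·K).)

c ≈ 363 J/(kg·K)

Net heat exchanged in the isolated system is zero:
0.302·c·(37.4 − 196) + 0.624·2430·(37.4 − 26.3) + 0.107·466·(37.4 − 26.3) = 0
-47.9 c = -17385
c = -17385/-47.9 ≈ 363 J/(kg·K)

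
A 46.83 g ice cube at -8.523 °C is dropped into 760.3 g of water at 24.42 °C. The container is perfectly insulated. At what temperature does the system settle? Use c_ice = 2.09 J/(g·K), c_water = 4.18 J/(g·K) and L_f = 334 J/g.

T_f ≈ 18.1 °C

Energy balance with sensible and latent terms:
warm ice to 0 °C: 46.83·2.09·(0 − (-8.523)) = 834.19
  latent heat to melt: 46.83·334 = 15641
  warm the meltwater: 195.75 T
  water cools: 760.3·4.18·(T − 24.42) = 3178.1(T − 24.42)
3373.8 T = 77608 − 16475 = 61133
T ≈ 18.12 °C (positive, so assuming full melt was valid).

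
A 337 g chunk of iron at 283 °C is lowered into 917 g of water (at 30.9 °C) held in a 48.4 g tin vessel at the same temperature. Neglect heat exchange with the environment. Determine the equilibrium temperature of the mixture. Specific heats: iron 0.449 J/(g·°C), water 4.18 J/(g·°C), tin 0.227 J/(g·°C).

T_f ≈ 40.4 °C

Net heat exchanged in the isolated system is zero:
337*0.449*(T − 283) + 917*4.18*(T − 30.9) + 48.4*0.227*(T − 30.9) = 0
(151.31 + 3833.1 + 10.99) T = 151.31*283 + 3833.1*30.9 + 10.99*30.9
T = 161603 / 3995.4 = 40.4 °C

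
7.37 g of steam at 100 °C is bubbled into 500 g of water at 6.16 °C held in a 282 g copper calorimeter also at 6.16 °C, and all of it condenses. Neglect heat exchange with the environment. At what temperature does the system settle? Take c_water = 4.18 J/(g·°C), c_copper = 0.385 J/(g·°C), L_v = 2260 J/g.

Sum of m c ΔT and latent-heat terms is zero:
condense steam: −7.37·2260 = −16656
  condensate cools 100→T: 7.37·4.18·(T − 100) = 30.81(T − 100)
  original water: 2090(T − 6.16)
  copper cup: 282·0.385·(T − 6.16) = 108.57(T − 6.16)
2229.4 T = 16656 + 3080.7 + 13543 = 33280
T ≈ 14.93 °C, under the boiling point, so the assumption holds.

T_f ≈ 14.9 °C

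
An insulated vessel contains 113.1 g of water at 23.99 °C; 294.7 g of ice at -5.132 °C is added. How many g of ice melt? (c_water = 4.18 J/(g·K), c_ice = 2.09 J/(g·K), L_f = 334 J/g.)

Heat available from the water dropping to 0 °C: 113.1·4.18·23.99 = 11341 J.
Of that, 294.7·2.09·5.132 = 3160.9 J goes to bring the ice to 0 °C, leaving 8180.5 J.
To melt every bit of ice: 294.7·334 = 98430 J.
That's not enough to melt it all — equilibrium is at 0 °C with ice remaining.
Mass melted = 8180.5/334 ≈ 24.49 g.

m_melted ≈ 24.5 g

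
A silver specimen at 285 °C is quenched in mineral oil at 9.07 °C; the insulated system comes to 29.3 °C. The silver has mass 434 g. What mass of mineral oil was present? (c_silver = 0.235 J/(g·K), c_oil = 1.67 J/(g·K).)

|Q_silver| = |Q_oil|:
434×0.235×(285 − 29.3) = m×1.67×(29.3 − 9.07)
33.78 m = 26079  ⇒  m ≈ 771.9 g

m ≈ 772 g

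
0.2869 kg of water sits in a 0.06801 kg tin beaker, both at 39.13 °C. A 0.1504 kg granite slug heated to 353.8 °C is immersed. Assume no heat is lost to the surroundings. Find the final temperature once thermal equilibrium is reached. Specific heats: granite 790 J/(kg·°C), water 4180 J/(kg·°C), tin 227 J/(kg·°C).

T_f ≈ 67.2 °C

Setting the total heat transfer to zero:
0.1504×790×(T − 353.8) + 0.2869×4180×(T − 39.13) + 0.06801×227×(T − 39.13) = 0
118.82(T − 353.8) + 1199.2(T − 39.13) + 15.44(T − 39.13) = 0
(118.82 + 1199.2 + 15.44) T = 118.82×353.8 + 1199.2×39.13 + 15.44×39.13
T ≈ 67.17 °C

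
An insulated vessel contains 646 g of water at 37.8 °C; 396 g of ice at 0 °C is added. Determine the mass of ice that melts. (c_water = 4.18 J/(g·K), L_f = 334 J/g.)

Heat available from the water dropping to 0 °C: 646·4.18·37.8 = 102071 J.
Melting all 396 g of ice would need 396·334 = 132264 J.
102071 J < 132264 J, so only part of the ice melts and the system sits at 0 °C.
m_melted·334 = 102071  ⇒  m_melted ≈ 305.6 g.

m_melted ≈ 306 g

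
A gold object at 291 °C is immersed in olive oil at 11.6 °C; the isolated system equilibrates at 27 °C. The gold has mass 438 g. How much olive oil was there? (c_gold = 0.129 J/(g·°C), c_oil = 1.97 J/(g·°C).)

Heat lost by the gold = heat gained by the oil:
438×0.129×(291 − 27) = m×1.97×(27 − 11.6)
30.34 m = 14917  ⇒  m ≈ 491.7 g

m ≈ 492 g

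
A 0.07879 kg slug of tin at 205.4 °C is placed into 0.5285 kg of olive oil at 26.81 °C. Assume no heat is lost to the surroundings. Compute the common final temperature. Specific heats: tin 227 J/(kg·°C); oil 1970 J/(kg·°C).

Setting the total heat transfer to zero:
0.07879×227×(T − 205.4) + 0.5285×1970×(T − 26.81) = 0
17.89(T − 205.4) + 1041.1(T − 26.81) = 0
(17.89 + 1041.1) T = 17.89×205.4 + 1041.1×26.81
T = 31587/1059 ≈ 29.83 °C

T_f ≈ 29.8 °C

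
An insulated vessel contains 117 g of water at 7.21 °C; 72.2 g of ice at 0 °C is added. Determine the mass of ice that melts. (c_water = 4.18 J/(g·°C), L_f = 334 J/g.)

Heat available from the water dropping to 0 °C: 117·4.18·7.21 = 3526.1 J.
To melt every bit of ice: 72.2·334 = 24115 J.
3526.1 J < 24115 J, so only part of the ice melts and the system sits at 0 °C.
m_melted·334 = 3526.1  ⇒  m_melted ≈ 10.56 g.

m_melted ≈ 10.6 g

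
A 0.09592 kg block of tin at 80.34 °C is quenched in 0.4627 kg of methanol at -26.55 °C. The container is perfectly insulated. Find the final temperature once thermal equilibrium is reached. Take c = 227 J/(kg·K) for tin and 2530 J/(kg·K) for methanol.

|Q_tin| = |Q_methanol|:
0.09592*227*(80.34 − T) = 0.4627*2530*(T − (-26.55))
21.77(80.34 − T) = 1170.6(T − (-26.55))
1192.4 T = -29331  ⇒  T ≈ -24.60 °C

T_f ≈ -24.6 °C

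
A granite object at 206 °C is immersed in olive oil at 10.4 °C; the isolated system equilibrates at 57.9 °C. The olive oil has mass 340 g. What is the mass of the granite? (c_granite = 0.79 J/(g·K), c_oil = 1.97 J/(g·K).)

m ≈ 272 g

|Q_granite| = |Q_oil|:
m×0.79×(206 − 57.9) = 340×1.97×(57.9 − 10.4)
117 m = 31815  ⇒  m ≈ 271.9 g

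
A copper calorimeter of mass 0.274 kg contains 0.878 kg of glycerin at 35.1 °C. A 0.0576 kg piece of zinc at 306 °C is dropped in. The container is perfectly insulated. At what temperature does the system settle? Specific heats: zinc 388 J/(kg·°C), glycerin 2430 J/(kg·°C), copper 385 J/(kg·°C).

T_f ≈ 37.8 °C

Taking heat into each body as positive, Σ m c ΔT = 0:
0.0576*388*(T − 306) + 0.878*2430*(T − 35.1) + 0.274*385*(T − 35.1) = 0
22.35(T − 306) + 2133.5(T − 35.1) + 105.49(T − 35.1) = 0
2261.4 T = 85429
T = 85429/2261.4 ≈ 37.78 °C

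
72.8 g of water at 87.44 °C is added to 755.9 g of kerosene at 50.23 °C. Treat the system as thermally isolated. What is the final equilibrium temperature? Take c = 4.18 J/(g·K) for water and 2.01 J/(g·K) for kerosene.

Net heat exchanged in the isolated system is zero:
72.8*4.18*(T − 87.44) + 755.9*2.01*(T − 50.23) = 0
304.3(T − 87.44) + 1519.4(T − 50.23) = 0
1823.7 T = 102926
T ≈ 56.44 °C

T_f ≈ 56.4 °C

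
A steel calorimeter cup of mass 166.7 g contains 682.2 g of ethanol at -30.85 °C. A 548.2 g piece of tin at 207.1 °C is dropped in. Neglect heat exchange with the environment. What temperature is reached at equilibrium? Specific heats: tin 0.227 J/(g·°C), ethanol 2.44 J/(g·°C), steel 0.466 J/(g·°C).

T_f ≈ -15.0 °C

T_f = Σ m_i c_i T_i / Σ m_i c_i:
T_f = (124.44·207.1 + 1664.6·(-30.85) + 77.68·(-30.85)) / (124.44 + 1664.6 + 77.68)
    = -27977 / 1866.7 ≈ -14.99 °C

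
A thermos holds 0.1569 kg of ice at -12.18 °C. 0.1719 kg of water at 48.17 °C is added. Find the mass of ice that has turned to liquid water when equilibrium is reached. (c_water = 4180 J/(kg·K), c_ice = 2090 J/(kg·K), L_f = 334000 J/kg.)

m_melted ≈ 0.0917 kg

Water can give up m c ΔT = 0.1719×4180×48.17 = 34612 J before reaching 0 °C.
Of that, 0.1569×2090×12.18 = 3994.1 J goes to bring the ice to 0 °C, leaving 30618 J.
Fully melting the ice requires m_ice L_f = 0.1569×334000 = 52405 J.
30618 J < 52405 J, so only part of the ice melts and the system sits at 0 °C.
Mass melted = 30618/334000 ≈ 0.09167 kg.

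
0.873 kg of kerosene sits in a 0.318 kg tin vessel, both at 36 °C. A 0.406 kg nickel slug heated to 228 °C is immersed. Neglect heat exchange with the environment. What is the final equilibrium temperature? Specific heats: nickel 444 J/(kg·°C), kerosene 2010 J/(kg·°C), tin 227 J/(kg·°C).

T_f ≈ 53.2 °C

Net heat exchanged in the isolated system is zero:
0.406·444·(T − 228) + 0.873·2010·(T − 36) + 0.318·227·(T − 36) = 0
180.26(T − 228) + 1754.7(T − 36) + 72.19(T − 36) = 0
(180.26 + 1754.7 + 72.19) T = 180.26·228 + 1754.7·36 + 72.19·36
T ≈ 53.24 °C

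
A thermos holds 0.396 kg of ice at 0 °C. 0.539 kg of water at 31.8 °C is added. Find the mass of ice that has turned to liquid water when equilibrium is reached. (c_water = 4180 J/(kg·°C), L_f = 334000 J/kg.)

m_melted ≈ 0.215 kg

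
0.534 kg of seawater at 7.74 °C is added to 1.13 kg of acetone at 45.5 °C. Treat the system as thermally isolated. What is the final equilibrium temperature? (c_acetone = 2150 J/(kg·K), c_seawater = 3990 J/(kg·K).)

T_f is the heat-capacity-weighted average of the initial temperatures:
T_f = (2429.5×45.5 + 2130.7×7.74) / (2429.5 + 2130.7)
    = 127034 / 4560.2 ≈ 27.86 °C

T_f ≈ 27.9 °C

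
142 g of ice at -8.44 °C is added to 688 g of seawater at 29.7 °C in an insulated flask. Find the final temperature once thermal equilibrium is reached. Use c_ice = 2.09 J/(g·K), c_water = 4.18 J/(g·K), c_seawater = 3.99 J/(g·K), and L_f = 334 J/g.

T_f ≈ 9.5 °C

Conservation of energy gives ΣQ = 0:
warm ice to 0 °C: 142×2.09×(0 − (-8.44)) = 2504.8; fusion: m_ice L_f = 142×334 = 47428; warm the meltwater: 593.56 T; seawater: 2745.1(T − 29.7)
3338.7 T = 81530 − 49933 = 31597
T ≈ 9.46 °C. Since T > 0 °C, the all-ice-melts assumption holds.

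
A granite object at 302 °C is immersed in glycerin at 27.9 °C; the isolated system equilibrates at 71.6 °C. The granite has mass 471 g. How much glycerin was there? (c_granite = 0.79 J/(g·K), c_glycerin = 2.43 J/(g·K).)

m ≈ 807 g

Setting the total heat transfer to zero:
471×0.79×(71.6 − 302) + m×2.43×(71.6 − 27.9) = 0
106.19 m = 85730
m = 85730/106.19 ≈ 807.3 g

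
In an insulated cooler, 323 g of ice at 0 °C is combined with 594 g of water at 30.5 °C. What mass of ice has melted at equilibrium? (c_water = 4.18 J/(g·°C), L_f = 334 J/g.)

m_melted ≈ 227 g

Cooling the water to 0 °C releases 594×4.18×30.5 = 75729 J.
To melt every bit of ice: 323×334 = 107882 J.
75729 J < 107882 J, so only part of the ice melts and the system sits at 0 °C.
Mass melted = 75729/334 ≈ 226.7 g.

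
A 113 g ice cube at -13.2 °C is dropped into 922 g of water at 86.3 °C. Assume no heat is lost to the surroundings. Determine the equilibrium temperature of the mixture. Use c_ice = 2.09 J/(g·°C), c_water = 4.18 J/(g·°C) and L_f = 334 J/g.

T_f ≈ 67.4 °C

Conservation of energy gives ΣQ = 0:
warm ice to 0 °C: 113×2.09×(0 − (-13.2)) = 3117.4; latent heat to melt: 113×334 = 37742; warm the meltwater: 472.34 T; water cools: 922×4.18×(T − 86.3) = 3854(T − 86.3)
4326.3 T = 332597 − 40859 = 291737
T ≈ 67.43 °C (positive, so assuming full melt was valid).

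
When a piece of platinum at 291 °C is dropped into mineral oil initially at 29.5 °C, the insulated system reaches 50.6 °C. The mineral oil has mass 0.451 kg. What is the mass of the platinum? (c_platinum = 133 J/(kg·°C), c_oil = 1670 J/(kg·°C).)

Heat gained plus heat lost sum to zero:
m·133·(50.6 − 291) + 0.451·1670·(50.6 − 29.5) = 0
-31973 m = -15892
m = -15892/-31973 ≈ 0.497 kg

m ≈ 0.497 kg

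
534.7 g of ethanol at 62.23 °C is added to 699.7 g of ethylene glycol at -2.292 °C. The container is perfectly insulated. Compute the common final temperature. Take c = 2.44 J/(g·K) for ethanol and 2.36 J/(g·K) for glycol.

T_f ≈ 26.2 °C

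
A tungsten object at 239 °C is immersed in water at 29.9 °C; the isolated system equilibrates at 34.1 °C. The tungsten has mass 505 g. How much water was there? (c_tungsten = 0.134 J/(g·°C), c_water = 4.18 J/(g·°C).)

m ≈ 790 g

Setting the total heat transfer to zero:
505·0.134·(34.1 − 239) + m·4.18·(34.1 − 29.9) = 0
17.56 m = 13866
m = 13866/17.56 ≈ 789.8 g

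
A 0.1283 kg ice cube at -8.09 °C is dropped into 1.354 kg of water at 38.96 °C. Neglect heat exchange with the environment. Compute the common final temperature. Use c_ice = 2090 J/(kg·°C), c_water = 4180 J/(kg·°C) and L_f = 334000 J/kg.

T_f ≈ 28.3 °C

Net heat exchanged in the isolated system is zero:
warm ice to 0 °C: 0.1283·2090·(0 − (-8.09)) = 2169.3; melt ice: 0.1283·334000 = 42852; warm the meltwater: 536.29 T; water: 5659.7(T − 38.96)
6196 T = 220503 − 45022 = 175481
T ≈ 28.32 °C (positive, so assuming full melt was valid).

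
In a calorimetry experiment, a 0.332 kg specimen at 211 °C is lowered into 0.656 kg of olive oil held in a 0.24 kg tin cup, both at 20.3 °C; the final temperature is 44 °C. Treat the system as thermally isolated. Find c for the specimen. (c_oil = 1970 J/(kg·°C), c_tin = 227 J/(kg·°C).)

c ≈ 576 J/(kg·°C)

Net heat exchanged in the isolated system is zero:
0.332·c·(44 − 211) + 0.656·1970·(44 − 20.3) + 0.24·227·(44 − 20.3) = 0
-55.44 c = -31919
c = -31919/-55.44 ≈ 575.7 J/(kg·°C)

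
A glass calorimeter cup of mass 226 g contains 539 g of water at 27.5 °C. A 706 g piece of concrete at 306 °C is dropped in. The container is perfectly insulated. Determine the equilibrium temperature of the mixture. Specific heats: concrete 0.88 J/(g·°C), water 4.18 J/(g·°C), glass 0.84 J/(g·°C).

With ΣQ=0 the equilibrium temperature is the m·c-weighted mean:
T_f = (621.28*306 + 2253*27.5 + 189.84*27.5) / (621.28 + 2253 + 189.84)
    = 257290 / 3064.1 ≈ 83.97 °C

T_f ≈ 84.0 °C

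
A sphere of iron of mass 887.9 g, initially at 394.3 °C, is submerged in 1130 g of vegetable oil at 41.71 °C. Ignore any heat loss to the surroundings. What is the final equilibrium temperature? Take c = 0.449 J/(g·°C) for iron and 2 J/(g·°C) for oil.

T_f ≈ 94.6 °C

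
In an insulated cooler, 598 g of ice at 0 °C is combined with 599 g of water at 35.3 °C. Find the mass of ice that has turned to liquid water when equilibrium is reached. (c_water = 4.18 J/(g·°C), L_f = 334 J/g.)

Heat available from the water dropping to 0 °C: 599·4.18·35.3 = 88385 J.
Fully melting the ice requires m_ice L_f = 598·334 = 199732 J.
Since 88385 < 199732 J, not all the ice melts; equilibrium is at 0 °C.
m_melt = 88385 / L_f = 264.6 g.

m_melted ≈ 265 g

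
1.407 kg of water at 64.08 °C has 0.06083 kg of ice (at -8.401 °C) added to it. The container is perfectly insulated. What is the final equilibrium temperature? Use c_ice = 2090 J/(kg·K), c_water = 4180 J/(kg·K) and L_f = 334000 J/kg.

T_f ≈ 57.9 °C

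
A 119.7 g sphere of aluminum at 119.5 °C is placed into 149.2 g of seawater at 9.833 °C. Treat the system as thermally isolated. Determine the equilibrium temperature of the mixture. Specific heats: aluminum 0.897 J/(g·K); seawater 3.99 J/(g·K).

T_f ≈ 26.6 °C

Conservation of energy gives ΣQ = 0:
119.7·0.897·(T − 119.5) + 149.2·3.99·(T − 9.833) = 0
(107.37 + 595.31) T = 107.37·119.5 + 595.31·9.833
T = 18684 / 702.68 = 26.6 °C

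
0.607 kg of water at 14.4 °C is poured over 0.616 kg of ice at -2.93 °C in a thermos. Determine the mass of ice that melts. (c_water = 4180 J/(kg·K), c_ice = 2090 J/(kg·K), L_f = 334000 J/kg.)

m_melted ≈ 0.0981 kg

Heat available from the water dropping to 0 °C: 0.607×4180×14.4 = 36537 J.
Of that, 0.616×2090×2.93 = 3772.2 J goes to bring the ice to 0 °C, leaving 32764 J.
Melting all 0.616 kg of ice would need 0.616×334000 = 205744 J.
Since 32764 < 205744 J, not all the ice melts; equilibrium is at 0 °C.
Mass melted = 32764/334000 ≈ 0.0981 kg.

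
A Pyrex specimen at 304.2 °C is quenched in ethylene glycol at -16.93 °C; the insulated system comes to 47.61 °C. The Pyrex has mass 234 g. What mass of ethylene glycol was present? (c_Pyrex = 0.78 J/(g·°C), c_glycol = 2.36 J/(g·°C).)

m ≈ 307 g

Let T be the final temperature. ΣQ_i = 0:
234·0.78·(47.61 − 304.2) + m·2.36·(47.61 − (-16.93)) = 0
152.31 m = 46833
m = 46833/152.31 ≈ 307.5 g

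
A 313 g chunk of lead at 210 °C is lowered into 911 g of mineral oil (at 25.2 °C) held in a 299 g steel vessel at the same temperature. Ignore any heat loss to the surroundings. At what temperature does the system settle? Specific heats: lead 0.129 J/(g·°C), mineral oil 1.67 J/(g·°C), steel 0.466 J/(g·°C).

Conservation of energy gives ΣQ = 0:
313*0.129*(T − 210) + 911*1.67*(T − 25.2) + 299*0.466*(T − 25.2) = 0
40.38(T − 210) + 1521.4(T − 25.2) + 139.33(T − 25.2) = 0
(40.38 + 1521.4 + 139.33) T = 40.38*210 + 1521.4*25.2 + 139.33*25.2
T ≈ 29.59 °C

T_f ≈ 29.6 °C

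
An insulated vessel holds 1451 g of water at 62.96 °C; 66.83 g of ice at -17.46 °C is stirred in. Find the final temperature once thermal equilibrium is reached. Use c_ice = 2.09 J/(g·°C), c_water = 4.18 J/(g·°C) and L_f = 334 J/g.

T_f ≈ 56.3 °C

Energy conservation, ΣQ = 0:
ice -17.46→0 °C: 66.83·2.09·17.46 = 2438.7; latent heat to melt: 66.83·334 = 22321; warm the meltwater: 279.35 T; water cools: 1451·4.18·(T − 62.96) = 6065.2(T − 62.96)
6344.5 T = 381864 − 24760 = 357104
T ≈ 56.29 °C. Since T > 0 °C, the all-ice-melts assumption holds.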